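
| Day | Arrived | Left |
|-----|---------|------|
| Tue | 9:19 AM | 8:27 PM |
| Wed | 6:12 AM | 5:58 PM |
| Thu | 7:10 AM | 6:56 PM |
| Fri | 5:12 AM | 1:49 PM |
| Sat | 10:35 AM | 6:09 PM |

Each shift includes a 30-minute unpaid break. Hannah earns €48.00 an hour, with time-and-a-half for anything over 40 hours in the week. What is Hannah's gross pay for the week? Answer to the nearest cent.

Tue: 9:19 AM–8:27 PM = 11 h 8 min; less 30 min break → 10 h 38 min
Wed: 6:12 AM–5:58 PM = 11 h 46 min; less 30 min break → 11 h 16 min
Thu: 7:10 AM–6:56 PM = 11 h 46 min; less 30 min break → 11 h 16 min
Fri: 5:12 AM–1:49 PM = 8 h 37 min; less 30 min break → 8 h 7 min
Sat: 10:35 AM–6:09 PM = 7 h 34 min; less 30 min break → 7 h 4 min
Total worked: 48 h 21 min = 2901 min.
Regular 40 h 0 min = 2400 min at €48.00/h; overtime 8 h 21 min = 501 min at €72.00/h.
Pay = (2400 × €48.00 + 501 × €72.00) ÷ 60 = €2521.20.

€2521.20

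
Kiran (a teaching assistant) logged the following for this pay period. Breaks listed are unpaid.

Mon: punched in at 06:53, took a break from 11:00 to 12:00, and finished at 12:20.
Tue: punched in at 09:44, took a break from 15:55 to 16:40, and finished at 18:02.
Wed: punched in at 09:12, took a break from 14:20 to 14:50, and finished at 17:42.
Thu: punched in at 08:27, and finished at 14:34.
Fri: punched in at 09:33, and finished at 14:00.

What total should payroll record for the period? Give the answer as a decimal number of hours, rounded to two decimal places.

Mon: 06:53–12:20 = 5 h 27 min; less 60 min break → 4 h 27 min
Tue: 09:44–18:02 = 8 h 18 min; less 45 min break → 7 h 33 min
Wed: 09:12–17:42 = 8 h 30 min; less 30 min break → 8 h 0 min
Thu: 08:27–14:34 = 6 h 7 min
Fri: 09:33–14:00 = 4 h 27 min
Total: 4 h 27 min + 7 h 33 min + 8 h 0 min + 6 h 7 min + 4 h 27 min = 30 h 34 min.

30.57 hours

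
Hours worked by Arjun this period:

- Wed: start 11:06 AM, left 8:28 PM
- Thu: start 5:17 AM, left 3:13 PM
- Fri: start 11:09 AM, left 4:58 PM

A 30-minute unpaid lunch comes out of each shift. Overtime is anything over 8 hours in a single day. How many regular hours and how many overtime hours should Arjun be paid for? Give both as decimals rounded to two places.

Regular 21.32 hours, overtime 2.30 hours

Wed: 11:06 AM–8:28 PM = 9 h 22 min; less 30 min break → 8 h 52 min
Thu: 5:17 AM–3:13 PM = 9 h 56 min; less 30 min break → 9 h 26 min
Fri: 11:09 AM–4:58 PM = 5 h 49 min; less 30 min break → 5 h 19 min
Wed reg 8 h 0 min / OT 0 h 52 min; Thu reg 8 h 0 min / OT 1 h 26 min; Fri reg 5 h 19 min / OT 0 h 0 min.
Totals: regular 21 h 19 min, overtime 2 h 18 min.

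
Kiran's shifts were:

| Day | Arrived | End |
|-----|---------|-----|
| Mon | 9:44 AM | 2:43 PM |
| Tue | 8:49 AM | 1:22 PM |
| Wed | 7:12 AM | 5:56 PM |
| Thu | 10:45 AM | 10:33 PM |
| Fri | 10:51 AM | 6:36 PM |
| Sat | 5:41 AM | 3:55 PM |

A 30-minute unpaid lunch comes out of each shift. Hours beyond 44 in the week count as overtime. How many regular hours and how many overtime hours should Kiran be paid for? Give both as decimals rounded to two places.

Regular 44.00 hours, overtime 3.05 hours

Mon: 9:44 AM–2:43 PM = 4 h 59 min; less 30 min break → 4 h 29 min
Tue: 8:49 AM–1:22 PM = 4 h 33 min; less 30 min break → 4 h 3 min
Wed: 7:12 AM–5:56 PM = 10 h 44 min; less 30 min break → 10 h 14 min
Thu: 10:45 AM–10:33 PM = 11 h 48 min; less 30 min break → 11 h 18 min
Fri: 10:51 AM–6:36 PM = 7 h 45 min; less 30 min break → 7 h 15 min
Sat: 5:41 AM–3:55 PM = 10 h 14 min; less 30 min break → 9 h 44 min
Total worked: 47 h 3 min = 47.05 h.
Threshold 44 h → overtime 3 h 3 min, regular 44 h 0 min.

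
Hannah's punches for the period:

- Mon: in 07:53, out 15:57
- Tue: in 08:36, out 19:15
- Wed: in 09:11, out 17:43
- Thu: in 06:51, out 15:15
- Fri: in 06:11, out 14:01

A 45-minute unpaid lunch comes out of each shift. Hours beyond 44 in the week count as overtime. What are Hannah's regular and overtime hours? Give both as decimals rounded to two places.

Regular 39.73 hours, overtime 0.00 hours

Mon: 07:53–15:57 = 8 h 4 min; less 45 min break → 7 h 19 min
Tue: 08:36–19:15 = 10 h 39 min; less 45 min break → 9 h 54 min
Wed: 09:11–17:43 = 8 h 32 min; less 45 min break → 7 h 47 min
Thu: 06:51–15:15 = 8 h 24 min; less 45 min break → 7 h 39 min
Fri: 06:11–14:01 = 7 h 50 min; less 45 min break → 7 h 5 min
Total worked: 39 h 44 min = 39.73 h.
Threshold 44 h → overtime 0 h 0 min, regular 39 h 44 min.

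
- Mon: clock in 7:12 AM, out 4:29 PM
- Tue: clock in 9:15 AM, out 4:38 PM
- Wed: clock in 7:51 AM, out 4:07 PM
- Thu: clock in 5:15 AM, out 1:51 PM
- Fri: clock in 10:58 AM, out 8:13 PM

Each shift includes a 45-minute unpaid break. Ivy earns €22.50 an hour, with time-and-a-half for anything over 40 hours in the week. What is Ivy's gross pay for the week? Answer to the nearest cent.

Mon: 7:12 AM–4:29 PM = 9 h 17 min; less 45 min break → 8 h 32 min
Tue: 9:15 AM–4:38 PM = 7 h 23 min; less 45 min break → 6 h 38 min
Wed: 7:51 AM–4:07 PM = 8 h 16 min; less 45 min break → 7 h 31 min
Thu: 5:15 AM–1:51 PM = 8 h 36 min; less 45 min break → 7 h 51 min
Fri: 10:58 AM–8:13 PM = 9 h 15 min; less 45 min break → 8 h 30 min
Total worked: 39 h 2 min = 2342 min.
Regular 39 h 2 min = 2342 min at €22.50/h; overtime 0 h 0 min = 0 min at €33.75/h.
Pay = (2342 × €22.50 + 0 × €33.75) ÷ 60 = €878.25.

€878.25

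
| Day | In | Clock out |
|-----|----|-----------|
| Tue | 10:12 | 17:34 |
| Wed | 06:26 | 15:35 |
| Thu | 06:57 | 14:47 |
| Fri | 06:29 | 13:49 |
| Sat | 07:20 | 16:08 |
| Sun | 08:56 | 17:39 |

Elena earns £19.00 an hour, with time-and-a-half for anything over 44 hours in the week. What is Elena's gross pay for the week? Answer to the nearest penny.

£984.20

Tue: 10:12–17:34 = 7 h 22 min
Wed: 06:26–15:35 = 9 h 9 min
Thu: 06:57–14:47 = 7 h 50 min
Fri: 06:29–13:49 = 7 h 20 min
Sat: 07:20–16:08 = 8 h 48 min
Sun: 08:56–17:39 = 8 h 43 min
Total worked: 49 h 12 min = 2952 min.
Regular 44 h 0 min = 2640 min at £19.00/h; overtime 5 h 12 min = 312 min at £28.50/h.
Pay = (2640 × £19.00 + 312 × £28.50) ÷ 60 = £984.20.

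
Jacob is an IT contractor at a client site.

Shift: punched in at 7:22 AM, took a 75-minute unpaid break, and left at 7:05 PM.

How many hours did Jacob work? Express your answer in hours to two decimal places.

10.47 hours

Shift: 7:22 AM–7:05 PM = 11 h 43 min; less 75 min break → 10 h 28 min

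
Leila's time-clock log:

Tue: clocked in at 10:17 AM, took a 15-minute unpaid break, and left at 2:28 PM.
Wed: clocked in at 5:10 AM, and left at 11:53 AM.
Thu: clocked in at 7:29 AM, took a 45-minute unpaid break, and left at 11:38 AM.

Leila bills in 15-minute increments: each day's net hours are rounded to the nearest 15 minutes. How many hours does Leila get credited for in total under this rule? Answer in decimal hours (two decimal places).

14.25 hours

Tue: 10:17 AM–2:28 PM = 4 h 11 min − 15 min = 3 h 56 min → rounds to 4 h 0 min
Wed: 5:10 AM–11:53 AM = 6 h 43 min → rounds to 6 h 45 min
Thu: 7:29 AM–11:38 AM = 4 h 9 min − 45 min = 3 h 24 min → rounds to 3 h 30 min
Total credited: 14 h 15 min.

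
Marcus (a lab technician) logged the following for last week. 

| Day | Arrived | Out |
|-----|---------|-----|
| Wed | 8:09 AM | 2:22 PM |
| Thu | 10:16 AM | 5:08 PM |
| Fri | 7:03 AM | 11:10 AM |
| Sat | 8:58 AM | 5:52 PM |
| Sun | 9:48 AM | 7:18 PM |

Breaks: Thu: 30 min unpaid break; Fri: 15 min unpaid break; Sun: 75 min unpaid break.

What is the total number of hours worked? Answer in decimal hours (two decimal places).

Wed: 8:09 AM–2:22 PM = 6 h 13 min
Thu: 10:16 AM–5:08 PM = 6 h 52 min; less 30 min break → 6 h 22 min
Fri: 7:03 AM–11:10 AM = 4 h 7 min; less 15 min break → 3 h 52 min
Sat: 8:58 AM–5:52 PM = 8 h 54 min
Sun: 9:48 AM–7:18 PM = 9 h 30 min; less 75 min break → 8 h 15 min
Total: 6 h 13 min + 6 h 22 min + 3 h 52 min + 8 h 54 min + 8 h 15 min = 33 h 36 min.

33.60 hours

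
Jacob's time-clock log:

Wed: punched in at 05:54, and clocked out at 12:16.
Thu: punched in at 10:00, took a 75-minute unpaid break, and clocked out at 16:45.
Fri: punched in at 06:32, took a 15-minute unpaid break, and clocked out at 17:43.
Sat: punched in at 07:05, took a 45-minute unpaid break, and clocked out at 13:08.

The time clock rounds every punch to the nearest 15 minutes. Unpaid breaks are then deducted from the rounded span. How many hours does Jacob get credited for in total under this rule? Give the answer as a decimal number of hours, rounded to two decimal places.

28.25 hours

Wed: in 05:54→06:00, out 12:16→12:15; 6 h 15 min
Thu: in 10:00→10:00, out 16:45→16:45; 6 h 45 min − 75 min = 5 h 30 min
Fri: in 06:32→06:30, out 17:43→17:45; 11 h 15 min − 15 min = 11 h 0 min
Sat: in 07:05→07:00, out 13:08→13:15; 6 h 15 min − 45 min = 5 h 30 min
Total credited: 28 h 15 min.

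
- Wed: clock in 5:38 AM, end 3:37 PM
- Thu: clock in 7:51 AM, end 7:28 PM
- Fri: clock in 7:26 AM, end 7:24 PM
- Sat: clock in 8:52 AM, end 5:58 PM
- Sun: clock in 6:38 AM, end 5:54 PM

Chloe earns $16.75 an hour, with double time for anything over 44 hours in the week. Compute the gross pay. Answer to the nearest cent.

$1069.77

Wed: 5:38 AM–3:37 PM = 9 h 59 min
Thu: 7:51 AM–7:28 PM = 11 h 37 min
Fri: 7:26 AM–7:24 PM = 11 h 58 min
Sat: 8:52 AM–5:58 PM = 9 h 6 min
Sun: 6:38 AM–5:54 PM = 11 h 16 min
Total worked: 53 h 56 min = 3236 min.
Regular 44 h 0 min = 2640 min at $16.75/h; overtime 9 h 56 min = 596 min at $33.50/h.
Pay = (2640 × $16.75 + 596 × $33.50) ÷ 60 = $1069.77.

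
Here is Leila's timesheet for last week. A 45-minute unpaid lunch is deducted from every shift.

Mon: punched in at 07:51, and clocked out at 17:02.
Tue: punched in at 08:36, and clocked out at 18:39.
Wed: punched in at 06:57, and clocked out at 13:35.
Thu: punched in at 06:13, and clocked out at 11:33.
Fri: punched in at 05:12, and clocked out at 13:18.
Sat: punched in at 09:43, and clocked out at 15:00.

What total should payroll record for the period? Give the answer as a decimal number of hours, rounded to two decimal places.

40.08 hours

Mon: 07:51–17:02 = 9 h 11 min; less 45 min break → 8 h 26 min
Tue: 08:36–18:39 = 10 h 3 min; less 45 min break → 9 h 18 min
Wed: 06:57–13:35 = 6 h 38 min; less 45 min break → 5 h 53 min
Thu: 06:13–11:33 = 5 h 20 min; less 45 min break → 4 h 35 min
Fri: 05:12–13:18 = 8 h 6 min; less 45 min break → 7 h 21 min
Sat: 09:43–15:00 = 5 h 17 min; less 45 min break → 4 h 32 min
Total: 8 h 26 min + 9 h 18 min + 5 h 53 min + 4 h 35 min + 7 h 21 min + 4 h 32 min = 40 h 5 min.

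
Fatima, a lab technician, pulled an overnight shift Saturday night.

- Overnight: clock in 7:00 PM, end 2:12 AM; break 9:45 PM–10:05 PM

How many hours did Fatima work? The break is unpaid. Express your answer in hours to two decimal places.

6.87 hours

Overnight: 7:00 PM → midnight = 5 h 0 min; midnight → 2:12 AM = 2 h 12 min; span 7 h 12 min; less 20 min break → 6 h 52 min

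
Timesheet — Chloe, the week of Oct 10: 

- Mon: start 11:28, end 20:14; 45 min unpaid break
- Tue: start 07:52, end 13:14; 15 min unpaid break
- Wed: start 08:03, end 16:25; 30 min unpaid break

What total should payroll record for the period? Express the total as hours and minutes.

21 h 0 min

Mon: 11:28–20:14 = 8 h 46 min; less 45 min break → 8 h 1 min
Tue: 07:52–13:14 = 5 h 22 min; less 15 min break → 5 h 7 min
Wed: 08:03–16:25 = 8 h 22 min; less 30 min break → 7 h 52 min
Total: 8 h 1 min + 5 h 7 min + 7 h 52 min = 21 h 0 min.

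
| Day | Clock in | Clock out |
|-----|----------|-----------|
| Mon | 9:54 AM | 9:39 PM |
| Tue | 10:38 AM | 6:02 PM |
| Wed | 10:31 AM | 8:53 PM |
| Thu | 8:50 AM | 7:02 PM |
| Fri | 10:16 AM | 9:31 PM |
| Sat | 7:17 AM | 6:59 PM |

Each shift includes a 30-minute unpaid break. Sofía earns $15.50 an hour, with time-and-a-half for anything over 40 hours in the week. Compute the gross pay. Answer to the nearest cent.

$1077.25

Mon: 9:54 AM–9:39 PM = 11 h 45 min; less 30 min break → 11 h 15 min
Tue: 10:38 AM–6:02 PM = 7 h 24 min; less 30 min break → 6 h 54 min
Wed: 10:31 AM–8:53 PM = 10 h 22 min; less 30 min break → 9 h 52 min
Thu: 8:50 AM–7:02 PM = 10 h 12 min; less 30 min break → 9 h 42 min
Fri: 10:16 AM–9:31 PM = 11 h 15 min; less 30 min break → 10 h 45 min
Sat: 7:17 AM–6:59 PM = 11 h 42 min; less 30 min break → 11 h 12 min
Total worked: 59 h 40 min = 3580 min.
Regular 40 h 0 min = 2400 min at $15.50/h; overtime 19 h 40 min = 1180 min at $23.25/h.
Pay = (2400 × $15.50 + 1180 × $23.25) ÷ 60 = $1077.25.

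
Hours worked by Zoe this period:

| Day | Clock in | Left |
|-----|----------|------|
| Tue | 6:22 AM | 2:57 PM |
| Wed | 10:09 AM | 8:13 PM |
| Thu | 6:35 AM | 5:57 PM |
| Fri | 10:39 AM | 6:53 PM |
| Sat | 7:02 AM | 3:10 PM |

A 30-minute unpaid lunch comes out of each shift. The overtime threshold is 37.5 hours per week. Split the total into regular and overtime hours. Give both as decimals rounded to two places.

Tue: 6:22 AM–2:57 PM = 8 h 35 min; less 30 min break → 8 h 5 min
Wed: 10:09 AM–8:13 PM = 10 h 4 min; less 30 min break → 9 h 34 min
Thu: 6:35 AM–5:57 PM = 11 h 22 min; less 30 min break → 10 h 52 min
Fri: 10:39 AM–6:53 PM = 8 h 14 min; less 30 min break → 7 h 44 min
Sat: 7:02 AM–3:10 PM = 8 h 8 min; less 30 min break → 7 h 38 min
Total worked: 43 h 53 min = 43.88 h.
Threshold 37.5 h → overtime 6 h 23 min, regular 37 h 30 min.

Regular 37.50 hours, overtime 6.38 hours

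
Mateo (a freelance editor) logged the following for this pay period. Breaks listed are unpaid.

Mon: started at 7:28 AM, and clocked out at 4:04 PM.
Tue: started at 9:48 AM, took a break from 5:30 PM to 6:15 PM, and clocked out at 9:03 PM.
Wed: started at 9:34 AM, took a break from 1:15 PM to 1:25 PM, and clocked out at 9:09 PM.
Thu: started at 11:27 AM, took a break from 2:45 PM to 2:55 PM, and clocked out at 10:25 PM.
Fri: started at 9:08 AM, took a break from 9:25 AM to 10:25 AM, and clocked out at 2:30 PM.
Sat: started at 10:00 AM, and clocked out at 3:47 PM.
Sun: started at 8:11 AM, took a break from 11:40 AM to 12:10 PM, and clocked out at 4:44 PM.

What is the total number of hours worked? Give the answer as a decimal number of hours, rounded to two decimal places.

59.52 hours

Mon: 7:28 AM–4:04 PM = 8 h 36 min
Tue: 9:48 AM–9:03 PM = 11 h 15 min; less 45 min break → 10 h 30 min
Wed: 9:34 AM–9:09 PM = 11 h 35 min; less 10 min break → 11 h 25 min
Thu: 11:27 AM–10:25 PM = 10 h 58 min; less 10 min break → 10 h 48 min
Fri: 9:08 AM–2:30 PM = 5 h 22 min; less 60 min break → 4 h 22 min
Sat: 10:00 AM–3:47 PM = 5 h 47 min
Sun: 8:11 AM–4:44 PM = 8 h 33 min; less 30 min break → 8 h 3 min
Total: 8 h 36 min + 10 h 30 min + 11 h 25 min + 10 h 48 min + 4 h 22 min + 5 h 47 min + 8 h 3 min = 59 h 31 min.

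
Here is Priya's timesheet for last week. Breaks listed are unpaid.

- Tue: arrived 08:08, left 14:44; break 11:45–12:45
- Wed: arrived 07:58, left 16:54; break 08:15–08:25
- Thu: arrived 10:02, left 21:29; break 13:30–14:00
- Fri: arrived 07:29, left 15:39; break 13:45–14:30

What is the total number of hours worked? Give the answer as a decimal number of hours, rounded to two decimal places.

Tue: 08:08–14:44 = 6 h 36 min; less 60 min break → 5 h 36 min
Wed: 07:58–16:54 = 8 h 56 min; less 10 min break → 8 h 46 min
Thu: 10:02–21:29 = 11 h 27 min; less 30 min break → 10 h 57 min
Fri: 07:29–15:39 = 8 h 10 min; less 45 min break → 7 h 25 min
Total: 5 h 36 min + 8 h 46 min + 10 h 57 min + 7 h 25 min = 32 h 44 min.

32.73 hours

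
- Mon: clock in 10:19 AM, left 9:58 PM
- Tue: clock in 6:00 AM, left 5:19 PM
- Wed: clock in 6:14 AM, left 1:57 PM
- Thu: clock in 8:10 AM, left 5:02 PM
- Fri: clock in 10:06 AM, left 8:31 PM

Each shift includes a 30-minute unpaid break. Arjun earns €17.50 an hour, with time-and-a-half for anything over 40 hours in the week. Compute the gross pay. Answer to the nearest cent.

€896.00

Mon: 10:19 AM–9:58 PM = 11 h 39 min; less 30 min break → 11 h 9 min
Tue: 6:00 AM–5:19 PM = 11 h 19 min; less 30 min break → 10 h 49 min
Wed: 6:14 AM–1:57 PM = 7 h 43 min; less 30 min break → 7 h 13 min
Thu: 8:10 AM–5:02 PM = 8 h 52 min; less 30 min break → 8 h 22 min
Fri: 10:06 AM–8:31 PM = 10 h 25 min; less 30 min break → 9 h 55 min
Total worked: 47 h 28 min = 2848 min.
Regular 40 h 0 min = 2400 min at €17.50/h; overtime 7 h 28 min = 448 min at €26.25/h.
Pay = (2400 × €17.50 + 448 × €26.25) ÷ 60 = €896.00.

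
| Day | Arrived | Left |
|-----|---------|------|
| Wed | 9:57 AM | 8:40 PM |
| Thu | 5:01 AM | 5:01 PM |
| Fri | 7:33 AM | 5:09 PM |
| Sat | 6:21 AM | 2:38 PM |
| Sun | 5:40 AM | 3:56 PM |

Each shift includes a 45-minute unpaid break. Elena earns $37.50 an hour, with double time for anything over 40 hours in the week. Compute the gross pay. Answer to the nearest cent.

Wed: 9:57 AM–8:40 PM = 10 h 43 min; less 45 min break → 9 h 58 min
Thu: 5:01 AM–5:01 PM = 12 h 0 min; less 45 min break → 11 h 15 min
Fri: 7:33 AM–5:09 PM = 9 h 36 min; less 45 min break → 8 h 51 min
Sat: 6:21 AM–2:38 PM = 8 h 17 min; less 45 min break → 7 h 32 min
Sun: 5:40 AM–3:56 PM = 10 h 16 min; less 45 min break → 9 h 31 min
Total worked: 47 h 7 min = 2827 min.
Regular 40 h 0 min = 2400 min at $37.50/h; overtime 7 h 7 min = 427 min at $75.00/h.
Pay = (2400 × $37.50 + 427 × $75.00) ÷ 60 = $2033.75.

$2033.75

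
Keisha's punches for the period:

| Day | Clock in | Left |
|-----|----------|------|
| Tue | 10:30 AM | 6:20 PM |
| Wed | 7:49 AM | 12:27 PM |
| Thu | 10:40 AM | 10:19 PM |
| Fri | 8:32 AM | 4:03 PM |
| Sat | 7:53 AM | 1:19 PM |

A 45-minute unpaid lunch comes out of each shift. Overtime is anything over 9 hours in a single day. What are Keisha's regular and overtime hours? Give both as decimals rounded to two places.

Tue: 10:30 AM–6:20 PM = 7 h 50 min; less 45 min break → 7 h 5 min
Wed: 7:49 AM–12:27 PM = 4 h 38 min; less 45 min break → 3 h 53 min
Thu: 10:40 AM–10:19 PM = 11 h 39 min; less 45 min break → 10 h 54 min
Fri: 8:32 AM–4:03 PM = 7 h 31 min; less 45 min break → 6 h 46 min
Sat: 7:53 AM–1:19 PM = 5 h 26 min; less 45 min break → 4 h 41 min
Tue reg 7 h 5 min / OT 0 h 0 min; Wed reg 3 h 53 min / OT 0 h 0 min; Thu reg 9 h 0 min / OT 1 h 54 min; Fri reg 6 h 46 min / OT 0 h 0 min; Sat reg 4 h 41 min / OT 0 h 0 min.
Totals: regular 31 h 25 min, overtime 1 h 54 min.

Regular 31.42 hours, overtime 1.90 hours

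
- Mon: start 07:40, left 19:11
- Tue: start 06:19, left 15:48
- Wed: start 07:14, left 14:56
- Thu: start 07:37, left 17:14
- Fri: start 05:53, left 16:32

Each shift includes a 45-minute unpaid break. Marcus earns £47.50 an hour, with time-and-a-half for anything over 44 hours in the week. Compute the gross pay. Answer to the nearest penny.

£2176.69

Mon: 07:40–19:11 = 11 h 31 min; less 45 min break → 10 h 46 min
Tue: 06:19–15:48 = 9 h 29 min; less 45 min break → 8 h 44 min
Wed: 07:14–14:56 = 7 h 42 min; less 45 min break → 6 h 57 min
Thu: 07:37–17:14 = 9 h 37 min; less 45 min break → 8 h 52 min
Fri: 05:53–16:32 = 10 h 39 min; less 45 min break → 9 h 54 min
Total worked: 45 h 13 min = 2713 min.
Regular 44 h 0 min = 2640 min at £47.50/h; overtime 1 h 13 min = 73 min at £71.25/h.
Pay = (2640 × £47.50 + 73 × £71.25) ÷ 60 = £2176.69.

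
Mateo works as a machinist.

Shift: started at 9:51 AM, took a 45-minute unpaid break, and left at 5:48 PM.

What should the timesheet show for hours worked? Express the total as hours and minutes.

Shift: 9:51 AM–5:48 PM = 7 h 57 min; less 45 min break → 7 h 12 min

7 h 12 min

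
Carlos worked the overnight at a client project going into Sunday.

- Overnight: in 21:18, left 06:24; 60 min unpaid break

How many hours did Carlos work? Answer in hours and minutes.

Overnight: 21:18 → midnight = 2 h 42 min; midnight → 06:24 = 6 h 24 min; span 9 h 6 min; less 60 min break → 8 h 6 min

8 h 6 min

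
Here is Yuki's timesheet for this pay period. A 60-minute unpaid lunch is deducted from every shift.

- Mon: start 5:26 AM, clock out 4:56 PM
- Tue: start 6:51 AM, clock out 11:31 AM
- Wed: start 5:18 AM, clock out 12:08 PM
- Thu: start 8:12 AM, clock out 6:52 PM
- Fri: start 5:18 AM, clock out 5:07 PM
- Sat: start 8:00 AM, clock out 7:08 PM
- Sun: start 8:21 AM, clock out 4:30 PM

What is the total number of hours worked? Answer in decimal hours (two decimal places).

Mon: 5:26 AM–4:56 PM = 11 h 30 min; less 60 min break → 10 h 30 min
Tue: 6:51 AM–11:31 AM = 4 h 40 min; less 60 min break → 3 h 40 min
Wed: 5:18 AM–12:08 PM = 6 h 50 min; less 60 min break → 5 h 50 min
Thu: 8:12 AM–6:52 PM = 10 h 40 min; less 60 min break → 9 h 40 min
Fri: 5:18 AM–5:07 PM = 11 h 49 min; less 60 min break → 10 h 49 min
Sat: 8:00 AM–7:08 PM = 11 h 8 min; less 60 min break → 10 h 8 min
Sun: 8:21 AM–4:30 PM = 8 h 9 min; less 60 min break → 7 h 9 min
Total: 10 h 30 min + 3 h 40 min + 5 h 50 min + 9 h 40 min + 10 h 49 min + 10 h 8 min + 7 h 9 min = 57 h 46 min.

57.77 hours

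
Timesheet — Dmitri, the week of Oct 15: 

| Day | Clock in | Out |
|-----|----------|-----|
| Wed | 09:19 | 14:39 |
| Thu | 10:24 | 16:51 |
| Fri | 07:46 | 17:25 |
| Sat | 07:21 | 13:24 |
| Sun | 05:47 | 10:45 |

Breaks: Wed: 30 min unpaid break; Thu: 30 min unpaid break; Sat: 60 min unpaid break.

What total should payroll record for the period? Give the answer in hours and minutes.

30 h 27 min

Wed: 09:19–14:39 = 5 h 20 min; less 30 min break → 4 h 50 min
Thu: 10:24–16:51 = 6 h 27 min; less 30 min break → 5 h 57 min
Fri: 07:46–17:25 = 9 h 39 min
Sat: 07:21–13:24 = 6 h 3 min; less 60 min break → 5 h 3 min
Sun: 05:47–10:45 = 4 h 58 min
Total: 4 h 50 min + 5 h 57 min + 9 h 39 min + 5 h 3 min + 4 h 58 min = 30 h 27 min.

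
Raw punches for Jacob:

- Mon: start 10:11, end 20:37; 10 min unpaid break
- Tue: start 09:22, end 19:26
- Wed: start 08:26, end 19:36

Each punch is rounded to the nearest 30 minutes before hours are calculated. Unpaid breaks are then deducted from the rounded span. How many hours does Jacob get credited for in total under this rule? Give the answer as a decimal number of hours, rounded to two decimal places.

31.33 hours

Mon: in 10:11→10:00, out 20:37→20:30; 10 h 30 min − 10 min = 10 h 20 min
Tue: in 09:22→09:30, out 19:26→19:30; 10 h 0 min
Wed: in 08:26→08:30, out 19:36→19:30; 11 h 0 min
Total credited: 31 h 20 min.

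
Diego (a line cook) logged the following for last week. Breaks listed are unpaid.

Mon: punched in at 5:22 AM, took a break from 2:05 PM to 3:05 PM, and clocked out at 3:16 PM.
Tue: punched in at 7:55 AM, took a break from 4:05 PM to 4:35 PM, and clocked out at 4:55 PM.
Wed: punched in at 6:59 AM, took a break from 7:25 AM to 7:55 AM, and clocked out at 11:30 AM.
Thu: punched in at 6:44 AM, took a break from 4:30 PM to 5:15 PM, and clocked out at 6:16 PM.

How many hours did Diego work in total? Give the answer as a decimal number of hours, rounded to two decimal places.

Mon: 5:22 AM–3:16 PM = 9 h 54 min; less 60 min break → 8 h 54 min
Tue: 7:55 AM–4:55 PM = 9 h 0 min; less 30 min break → 8 h 30 min
Wed: 6:59 AM–11:30 AM = 4 h 31 min; less 30 min break → 4 h 1 min
Thu: 6:44 AM–6:16 PM = 11 h 32 min; less 45 min break → 10 h 47 min
Total: 8 h 54 min + 8 h 30 min + 4 h 1 min + 10 h 47 min = 32 h 12 min.

32.20 hours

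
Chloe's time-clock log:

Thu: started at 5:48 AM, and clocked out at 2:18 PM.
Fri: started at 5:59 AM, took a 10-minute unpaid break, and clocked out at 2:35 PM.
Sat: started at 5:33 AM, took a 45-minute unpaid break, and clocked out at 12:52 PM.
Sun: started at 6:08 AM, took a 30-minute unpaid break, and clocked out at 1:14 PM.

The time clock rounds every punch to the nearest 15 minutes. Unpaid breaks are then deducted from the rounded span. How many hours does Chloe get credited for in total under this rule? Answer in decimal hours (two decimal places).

Thu: in 5:48 AM→5:45 AM, out 2:18 PM→2:15 PM; 8 h 30 min
Fri: in 5:59 AM→6:00 AM, out 2:35 PM→2:30 PM; 8 h 30 min − 10 min = 8 h 20 min
Sat: in 5:33 AM→5:30 AM, out 12:52 PM→12:45 PM; 7 h 15 min − 45 min = 6 h 30 min
Sun: in 6:08 AM→6:15 AM, out 1:14 PM→1:15 PM; 7 h 0 min − 30 min = 6 h 30 min
Total credited: 29 h 50 min.

29.83 hours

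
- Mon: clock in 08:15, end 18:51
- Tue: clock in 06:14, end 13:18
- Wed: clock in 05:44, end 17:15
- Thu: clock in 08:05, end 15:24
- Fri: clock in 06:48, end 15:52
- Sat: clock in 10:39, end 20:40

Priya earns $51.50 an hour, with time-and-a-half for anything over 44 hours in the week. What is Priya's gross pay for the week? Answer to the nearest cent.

$3160.81

Mon: 08:15–18:51 = 10 h 36 min
Tue: 06:14–13:18 = 7 h 4 min
Wed: 05:44–17:15 = 11 h 31 min
Thu: 08:05–15:24 = 7 h 19 min
Fri: 06:48–15:52 = 9 h 4 min
Sat: 10:39–20:40 = 10 h 1 min
Total worked: 55 h 35 min = 3335 min.
Regular 44 h 0 min = 2640 min at $51.50/h; overtime 11 h 35 min = 695 min at $77.25/h.
Pay = (2640 × $51.50 + 695 × $77.25) ÷ 60 = $3160.81.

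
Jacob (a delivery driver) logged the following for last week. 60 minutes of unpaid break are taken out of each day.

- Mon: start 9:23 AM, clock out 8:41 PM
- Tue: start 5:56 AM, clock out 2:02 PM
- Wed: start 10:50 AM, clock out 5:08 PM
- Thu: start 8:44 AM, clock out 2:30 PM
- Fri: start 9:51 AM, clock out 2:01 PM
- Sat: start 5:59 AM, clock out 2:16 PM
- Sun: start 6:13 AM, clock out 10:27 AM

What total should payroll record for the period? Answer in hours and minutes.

Mon: 9:23 AM–8:41 PM = 11 h 18 min; less 60 min break → 10 h 18 min
Tue: 5:56 AM–2:02 PM = 8 h 6 min; less 60 min break → 7 h 6 min
Wed: 10:50 AM–5:08 PM = 6 h 18 min; less 60 min break → 5 h 18 min
Thu: 8:44 AM–2:30 PM = 5 h 46 min; less 60 min break → 4 h 46 min
Fri: 9:51 AM–2:01 PM = 4 h 10 min; less 60 min break → 3 h 10 min
Sat: 5:59 AM–2:16 PM = 8 h 17 min; less 60 min break → 7 h 17 min
Sun: 6:13 AM–10:27 AM = 4 h 14 min; less 60 min break → 3 h 14 min
Total: 10 h 18 min + 7 h 6 min + 5 h 18 min + 4 h 46 min + 3 h 10 min + 7 h 17 min + 3 h 14 min = 41 h 9 min.

41 h 9 min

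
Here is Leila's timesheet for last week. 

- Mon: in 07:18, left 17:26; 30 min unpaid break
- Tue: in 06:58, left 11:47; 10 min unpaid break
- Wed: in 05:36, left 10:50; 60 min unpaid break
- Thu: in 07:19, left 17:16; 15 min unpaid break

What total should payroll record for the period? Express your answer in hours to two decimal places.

28.22 hours

Mon: 07:18–17:26 = 10 h 8 min; less 30 min break → 9 h 38 min
Tue: 06:58–11:47 = 4 h 49 min; less 10 min break → 4 h 39 min
Wed: 05:36–10:50 = 5 h 14 min; less 60 min break → 4 h 14 min
Thu: 07:19–17:16 = 9 h 57 min; less 15 min break → 9 h 42 min
Total: 9 h 38 min + 4 h 39 min + 4 h 14 min + 9 h 42 min = 28 h 13 min.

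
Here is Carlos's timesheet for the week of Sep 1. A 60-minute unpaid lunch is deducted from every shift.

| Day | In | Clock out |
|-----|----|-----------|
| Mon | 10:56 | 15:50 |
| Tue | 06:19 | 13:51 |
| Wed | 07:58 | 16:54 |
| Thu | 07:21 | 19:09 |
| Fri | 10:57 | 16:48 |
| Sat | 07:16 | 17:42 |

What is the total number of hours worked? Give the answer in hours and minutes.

43 h 27 min

Mon: 10:56–15:50 = 4 h 54 min; less 60 min break → 3 h 54 min
Tue: 06:19–13:51 = 7 h 32 min; less 60 min break → 6 h 32 min
Wed: 07:58–16:54 = 8 h 56 min; less 60 min break → 7 h 56 min
Thu: 07:21–19:09 = 11 h 48 min; less 60 min break → 10 h 48 min
Fri: 10:57–16:48 = 5 h 51 min; less 60 min break → 4 h 51 min
Sat: 07:16–17:42 = 10 h 26 min; less 60 min break → 9 h 26 min
Total: 3 h 54 min + 6 h 32 min + 7 h 56 min + 10 h 48 min + 4 h 51 min + 9 h 26 min = 43 h 27 min.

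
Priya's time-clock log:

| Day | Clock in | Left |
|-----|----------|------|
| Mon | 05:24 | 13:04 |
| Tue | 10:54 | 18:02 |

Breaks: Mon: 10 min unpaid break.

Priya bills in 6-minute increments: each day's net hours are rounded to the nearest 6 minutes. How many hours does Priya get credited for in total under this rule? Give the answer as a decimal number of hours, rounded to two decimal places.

Mon: 05:24–13:04 = 7 h 40 min − 10 min = 7 h 30 min → rounds to 7 h 30 min
Tue: 10:54–18:02 = 7 h 8 min → rounds to 7 h 6 min
Total credited: 14 h 36 min.

14.60 hours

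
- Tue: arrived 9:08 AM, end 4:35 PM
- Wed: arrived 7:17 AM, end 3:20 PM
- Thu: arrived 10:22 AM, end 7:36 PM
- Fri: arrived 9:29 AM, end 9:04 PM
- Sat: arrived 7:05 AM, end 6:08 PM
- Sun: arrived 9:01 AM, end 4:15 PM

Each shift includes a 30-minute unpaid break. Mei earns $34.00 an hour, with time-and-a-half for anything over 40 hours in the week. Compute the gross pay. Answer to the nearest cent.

Tue: 9:08 AM–4:35 PM = 7 h 27 min; less 30 min break → 6 h 57 min
Wed: 7:17 AM–3:20 PM = 8 h 3 min; less 30 min break → 7 h 33 min
Thu: 10:22 AM–7:36 PM = 9 h 14 min; less 30 min break → 8 h 44 min
Fri: 9:29 AM–9:04 PM = 11 h 35 min; less 30 min break → 11 h 5 min
Sat: 7:05 AM–6:08 PM = 11 h 3 min; less 30 min break → 10 h 33 min
Sun: 9:01 AM–4:15 PM = 7 h 14 min; less 30 min break → 6 h 44 min
Total worked: 51 h 36 min = 3096 min.
Regular 40 h 0 min = 2400 min at $34.00/h; overtime 11 h 36 min = 696 min at $51.00/h.
Pay = (2400 × $34.00 + 696 × $51.00) ÷ 60 = $1951.60.

$1951.60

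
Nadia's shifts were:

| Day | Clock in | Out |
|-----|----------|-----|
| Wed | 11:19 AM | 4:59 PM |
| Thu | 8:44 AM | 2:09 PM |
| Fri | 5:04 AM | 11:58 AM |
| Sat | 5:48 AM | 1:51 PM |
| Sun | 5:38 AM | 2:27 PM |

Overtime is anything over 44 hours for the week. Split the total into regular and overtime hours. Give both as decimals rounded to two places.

Regular 34.85 hours, overtime 0.00 hours

Wed: 11:19 AM–4:59 PM = 5 h 40 min
Thu: 8:44 AM–2:09 PM = 5 h 25 min
Fri: 5:04 AM–11:58 AM = 6 h 54 min
Sat: 5:48 AM–1:51 PM = 8 h 3 min
Sun: 5:38 AM–2:27 PM = 8 h 49 min
Total worked: 34 h 51 min = 34.85 h.
Threshold 44 h → overtime 0 h 0 min, regular 34 h 51 min.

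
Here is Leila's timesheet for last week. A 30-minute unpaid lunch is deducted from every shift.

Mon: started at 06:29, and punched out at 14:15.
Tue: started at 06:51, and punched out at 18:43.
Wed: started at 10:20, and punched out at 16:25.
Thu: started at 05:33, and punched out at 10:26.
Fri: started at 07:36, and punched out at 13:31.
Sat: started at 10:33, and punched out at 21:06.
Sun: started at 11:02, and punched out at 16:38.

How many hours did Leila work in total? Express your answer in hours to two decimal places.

Mon: 06:29–14:15 = 7 h 46 min; less 30 min break → 7 h 16 min
Tue: 06:51–18:43 = 11 h 52 min; less 30 min break → 11 h 22 min
Wed: 10:20–16:25 = 6 h 5 min; less 30 min break → 5 h 35 min
Thu: 05:33–10:26 = 4 h 53 min; less 30 min break → 4 h 23 min
Fri: 07:36–13:31 = 5 h 55 min; less 30 min break → 5 h 25 min
Sat: 10:33–21:06 = 10 h 33 min; less 30 min break → 10 h 3 min
Sun: 11:02–16:38 = 5 h 36 min; less 30 min break → 5 h 6 min
Total: 7 h 16 min + 11 h 22 min + 5 h 35 min + 4 h 23 min + 5 h 25 min + 10 h 3 min + 5 h 6 min = 49 h 10 min.

49.17 hours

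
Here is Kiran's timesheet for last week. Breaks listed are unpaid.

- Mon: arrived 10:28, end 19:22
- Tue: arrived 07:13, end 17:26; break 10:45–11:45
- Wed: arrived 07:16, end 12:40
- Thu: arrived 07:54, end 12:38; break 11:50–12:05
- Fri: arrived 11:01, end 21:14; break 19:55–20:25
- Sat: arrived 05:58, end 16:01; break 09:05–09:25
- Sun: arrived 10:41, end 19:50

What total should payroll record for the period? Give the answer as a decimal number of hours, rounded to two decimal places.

Mon: 10:28–19:22 = 8 h 54 min
Tue: 07:13–17:26 = 10 h 13 min; less 60 min break → 9 h 13 min
Wed: 07:16–12:40 = 5 h 24 min
Thu: 07:54–12:38 = 4 h 44 min; less 15 min break → 4 h 29 min
Fri: 11:01–21:14 = 10 h 13 min; less 30 min break → 9 h 43 min
Sat: 05:58–16:01 = 10 h 3 min; less 20 min break → 9 h 43 min
Sun: 10:41–19:50 = 9 h 9 min
Total: 8 h 54 min + 9 h 13 min + 5 h 24 min + 4 h 29 min + 9 h 43 min + 9 h 43 min + 9 h 9 min = 56 h 35 min.

56.58 hours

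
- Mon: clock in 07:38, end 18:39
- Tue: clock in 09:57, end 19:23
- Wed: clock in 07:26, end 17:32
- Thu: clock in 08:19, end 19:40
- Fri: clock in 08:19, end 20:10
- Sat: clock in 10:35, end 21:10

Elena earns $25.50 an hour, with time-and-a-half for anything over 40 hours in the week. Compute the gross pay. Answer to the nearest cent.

$1950.75

Mon: 07:38–18:39 = 11 h 1 min
Tue: 09:57–19:23 = 9 h 26 min
Wed: 07:26–17:32 = 10 h 6 min
Thu: 08:19–19:40 = 11 h 21 min
Fri: 08:19–20:10 = 11 h 51 min
Sat: 10:35–21:10 = 10 h 35 min
Total worked: 64 h 20 min = 3860 min.
Regular 40 h 0 min = 2400 min at $25.50/h; overtime 24 h 20 min = 1460 min at $38.25/h.
Pay = (2400 × $25.50 + 1460 × $38.25) ÷ 60 = $1950.75.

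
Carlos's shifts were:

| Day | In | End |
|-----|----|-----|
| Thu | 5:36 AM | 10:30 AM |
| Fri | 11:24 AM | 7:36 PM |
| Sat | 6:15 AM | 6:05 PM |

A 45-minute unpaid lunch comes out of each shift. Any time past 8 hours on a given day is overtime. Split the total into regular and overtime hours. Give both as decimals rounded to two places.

Thu: 5:36 AM–10:30 AM = 4 h 54 min; less 45 min break → 4 h 9 min
Fri: 11:24 AM–7:36 PM = 8 h 12 min; less 45 min break → 7 h 27 min
Sat: 6:15 AM–6:05 PM = 11 h 50 min; less 45 min break → 11 h 5 min
Thu reg 4 h 9 min / OT 0 h 0 min; Fri reg 7 h 27 min / OT 0 h 0 min; Sat reg 8 h 0 min / OT 3 h 5 min.
Totals: regular 19 h 36 min, overtime 3 h 5 min.

Regular 19.60 hours, overtime 3.08 hours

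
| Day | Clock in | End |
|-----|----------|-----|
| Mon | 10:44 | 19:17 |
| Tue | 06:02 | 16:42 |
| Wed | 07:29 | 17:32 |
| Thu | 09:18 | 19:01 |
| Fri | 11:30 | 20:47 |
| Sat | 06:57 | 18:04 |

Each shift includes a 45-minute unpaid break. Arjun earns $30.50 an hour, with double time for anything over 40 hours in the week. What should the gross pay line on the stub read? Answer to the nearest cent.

$2127.88

Mon: 10:44–19:17 = 8 h 33 min; less 45 min break → 7 h 48 min
Tue: 06:02–16:42 = 10 h 40 min; less 45 min break → 9 h 55 min
Wed: 07:29–17:32 = 10 h 3 min; less 45 min break → 9 h 18 min
Thu: 09:18–19:01 = 9 h 43 min; less 45 min break → 8 h 58 min
Fri: 11:30–20:47 = 9 h 17 min; less 45 min break → 8 h 32 min
Sat: 06:57–18:04 = 11 h 7 min; less 45 min break → 10 h 22 min
Total worked: 54 h 53 min = 3293 min.
Regular 40 h 0 min = 2400 min at $30.50/h; overtime 14 h 53 min = 893 min at $61.00/h.
Pay = (2400 × $30.50 + 893 × $61.00) ÷ 60 = $2127.88.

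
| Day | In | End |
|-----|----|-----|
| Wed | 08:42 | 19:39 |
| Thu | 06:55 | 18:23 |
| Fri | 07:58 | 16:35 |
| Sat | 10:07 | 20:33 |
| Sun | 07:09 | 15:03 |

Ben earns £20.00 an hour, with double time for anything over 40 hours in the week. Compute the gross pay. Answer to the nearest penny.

£1174.67

Wed: 08:42–19:39 = 10 h 57 min
Thu: 06:55–18:23 = 11 h 28 min
Fri: 07:58–16:35 = 8 h 37 min
Sat: 10:07–20:33 = 10 h 26 min
Sun: 07:09–15:03 = 7 h 54 min
Total worked: 49 h 22 min = 2962 min.
Regular 40 h 0 min = 2400 min at £20.00/h; overtime 9 h 22 min = 562 min at £40.00/h.
Pay = (2400 × £20.00 + 562 × £40.00) ÷ 60 = £1174.67.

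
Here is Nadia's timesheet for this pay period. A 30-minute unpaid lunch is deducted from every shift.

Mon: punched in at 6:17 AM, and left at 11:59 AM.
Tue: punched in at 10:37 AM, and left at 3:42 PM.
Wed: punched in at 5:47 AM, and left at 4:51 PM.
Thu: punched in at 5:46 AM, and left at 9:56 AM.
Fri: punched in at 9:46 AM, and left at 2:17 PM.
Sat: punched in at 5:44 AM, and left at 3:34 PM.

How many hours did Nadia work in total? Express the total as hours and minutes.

Mon: 6:17 AM–11:59 AM = 5 h 42 min; less 30 min break → 5 h 12 min
Tue: 10:37 AM–3:42 PM = 5 h 5 min; less 30 min break → 4 h 35 min
Wed: 5:47 AM–4:51 PM = 11 h 4 min; less 30 min break → 10 h 34 min
Thu: 5:46 AM–9:56 AM = 4 h 10 min; less 30 min break → 3 h 40 min
Fri: 9:46 AM–2:17 PM = 4 h 31 min; less 30 min break → 4 h 1 min
Sat: 5:44 AM–3:34 PM = 9 h 50 min; less 30 min break → 9 h 20 min
Total: 5 h 12 min + 4 h 35 min + 10 h 34 min + 3 h 40 min + 4 h 1 min + 9 h 20 min = 37 h 22 min.

37 h 22 min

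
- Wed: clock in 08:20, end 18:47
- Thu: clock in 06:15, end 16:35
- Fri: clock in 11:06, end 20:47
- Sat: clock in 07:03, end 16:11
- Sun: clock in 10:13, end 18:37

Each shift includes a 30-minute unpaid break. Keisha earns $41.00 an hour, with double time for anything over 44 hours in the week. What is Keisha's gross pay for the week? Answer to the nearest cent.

$1927.00

Wed: 08:20–18:47 = 10 h 27 min; less 30 min break → 9 h 57 min
Thu: 06:15–16:35 = 10 h 20 min; less 30 min break → 9 h 50 min
Fri: 11:06–20:47 = 9 h 41 min; less 30 min break → 9 h 11 min
Sat: 07:03–16:11 = 9 h 8 min; less 30 min break → 8 h 38 min
Sun: 10:13–18:37 = 8 h 24 min; less 30 min break → 7 h 54 min
Total worked: 45 h 30 min = 2730 min.
Regular 44 h 0 min = 2640 min at $41.00/h; overtime 1 h 30 min = 90 min at $82.00/h.
Pay = (2640 × $41.00 + 90 × $82.00) ÷ 60 = $1927.00.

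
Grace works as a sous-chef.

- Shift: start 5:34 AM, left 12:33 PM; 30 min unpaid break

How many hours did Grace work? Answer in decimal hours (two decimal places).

6.48 hours

Shift: 5:34 AM–12:33 PM = 6 h 59 min; less 30 min break → 6 h 29 min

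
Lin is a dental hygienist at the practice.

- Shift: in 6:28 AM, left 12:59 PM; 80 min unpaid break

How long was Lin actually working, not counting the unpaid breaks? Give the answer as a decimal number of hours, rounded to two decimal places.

5.18 hours

Shift: 6:28 AM–12:59 PM = 6 h 31 min; less 80 min break → 5 h 11 min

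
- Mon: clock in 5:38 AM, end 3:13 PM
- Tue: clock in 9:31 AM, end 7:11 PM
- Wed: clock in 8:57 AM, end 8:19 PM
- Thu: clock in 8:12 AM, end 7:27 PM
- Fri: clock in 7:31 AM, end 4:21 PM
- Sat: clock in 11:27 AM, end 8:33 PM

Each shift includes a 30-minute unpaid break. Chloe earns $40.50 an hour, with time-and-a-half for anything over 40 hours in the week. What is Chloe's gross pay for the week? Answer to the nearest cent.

Mon: 5:38 AM–3:13 PM = 9 h 35 min; less 30 min break → 9 h 5 min
Tue: 9:31 AM–7:11 PM = 9 h 40 min; less 30 min break → 9 h 10 min
Wed: 8:57 AM–8:19 PM = 11 h 22 min; less 30 min break → 10 h 52 min
Thu: 8:12 AM–7:27 PM = 11 h 15 min; less 30 min break → 10 h 45 min
Fri: 7:31 AM–4:21 PM = 8 h 50 min; less 30 min break → 8 h 20 min
Sat: 11:27 AM–8:33 PM = 9 h 6 min; less 30 min break → 8 h 36 min
Total worked: 56 h 48 min = 3408 min.
Regular 40 h 0 min = 2400 min at $40.50/h; overtime 16 h 48 min = 1008 min at $60.75/h.
Pay = (2400 × $40.50 + 1008 × $60.75) ÷ 60 = $2640.60.

$2640.60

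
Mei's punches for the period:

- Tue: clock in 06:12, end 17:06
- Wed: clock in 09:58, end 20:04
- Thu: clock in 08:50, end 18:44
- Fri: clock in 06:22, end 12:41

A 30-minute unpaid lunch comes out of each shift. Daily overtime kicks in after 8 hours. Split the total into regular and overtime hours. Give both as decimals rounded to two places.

Tue: 06:12–17:06 = 10 h 54 min; less 30 min break → 10 h 24 min
Wed: 09:58–20:04 = 10 h 6 min; less 30 min break → 9 h 36 min
Thu: 08:50–18:44 = 9 h 54 min; less 30 min break → 9 h 24 min
Fri: 06:22–12:41 = 6 h 19 min; less 30 min break → 5 h 49 min
Tue reg 8 h 0 min / OT 2 h 24 min; Wed reg 8 h 0 min / OT 1 h 36 min; Thu reg 8 h 0 min / OT 1 h 24 min; Fri reg 5 h 49 min / OT 0 h 0 min.
Totals: regular 29 h 49 min, overtime 5 h 24 min.

Regular 29.82 hours, overtime 5.40 hours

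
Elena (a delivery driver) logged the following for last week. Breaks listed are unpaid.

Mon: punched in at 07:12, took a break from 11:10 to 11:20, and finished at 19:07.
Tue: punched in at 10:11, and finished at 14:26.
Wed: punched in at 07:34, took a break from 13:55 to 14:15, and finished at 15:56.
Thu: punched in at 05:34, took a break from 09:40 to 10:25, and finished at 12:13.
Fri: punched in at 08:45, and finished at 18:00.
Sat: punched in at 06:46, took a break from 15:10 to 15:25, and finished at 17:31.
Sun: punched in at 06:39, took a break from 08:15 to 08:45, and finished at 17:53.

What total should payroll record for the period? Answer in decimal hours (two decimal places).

Mon: 07:12–19:07 = 11 h 55 min; less 10 min break → 11 h 45 min
Tue: 10:11–14:26 = 4 h 15 min
Wed: 07:34–15:56 = 8 h 22 min; less 20 min break → 8 h 2 min
Thu: 05:34–12:13 = 6 h 39 min; less 45 min break → 5 h 54 min
Fri: 08:45–18:00 = 9 h 15 min
Sat: 06:46–17:31 = 10 h 45 min; less 15 min break → 10 h 30 min
Sun: 06:39–17:53 = 11 h 14 min; less 30 min break → 10 h 44 min
Total: 11 h 45 min + 4 h 15 min + 8 h 2 min + 5 h 54 min + 9 h 15 min + 10 h 30 min + 10 h 44 min = 60 h 25 min.

60.42 hours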